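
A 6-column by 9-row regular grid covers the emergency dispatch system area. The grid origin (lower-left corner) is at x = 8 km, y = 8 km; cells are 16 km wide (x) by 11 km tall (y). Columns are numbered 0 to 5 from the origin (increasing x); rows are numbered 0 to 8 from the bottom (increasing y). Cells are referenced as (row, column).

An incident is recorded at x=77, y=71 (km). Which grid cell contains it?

Column index: ⌊(77 − 8) / 16⌋ = ⌊4.312⌋ = 4
Row offset from origin: ⌊(71 − 8) / 11⌋ = ⌊5.727⌋ = 5 → row 5

(5, 4)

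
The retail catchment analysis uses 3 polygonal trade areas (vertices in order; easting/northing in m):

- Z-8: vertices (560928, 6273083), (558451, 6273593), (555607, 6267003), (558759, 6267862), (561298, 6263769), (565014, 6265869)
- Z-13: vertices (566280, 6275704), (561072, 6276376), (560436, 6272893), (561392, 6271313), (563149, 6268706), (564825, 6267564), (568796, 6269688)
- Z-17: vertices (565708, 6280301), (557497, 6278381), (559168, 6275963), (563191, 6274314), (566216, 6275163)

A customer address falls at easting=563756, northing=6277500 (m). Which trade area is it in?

Cast a ray rightward from (563756, 6277500). For each polygon, the edges (by vertex number in listed order) whose endpoints lie on opposite sides of northing = 6277500, where each meets that height, and whether that is right or left of the point:
Z-8: no edge straddles that height → 0 crossings.
Z-13: no edge straddles that height → 0 crossings.
Z-17: 2–3 at easting≈558105.8 (left), 5–1 at easting≈565984.9 (right) → 1 crossing.
Only Z-17 has an odd count, so the point is inside Z-17.

Z-17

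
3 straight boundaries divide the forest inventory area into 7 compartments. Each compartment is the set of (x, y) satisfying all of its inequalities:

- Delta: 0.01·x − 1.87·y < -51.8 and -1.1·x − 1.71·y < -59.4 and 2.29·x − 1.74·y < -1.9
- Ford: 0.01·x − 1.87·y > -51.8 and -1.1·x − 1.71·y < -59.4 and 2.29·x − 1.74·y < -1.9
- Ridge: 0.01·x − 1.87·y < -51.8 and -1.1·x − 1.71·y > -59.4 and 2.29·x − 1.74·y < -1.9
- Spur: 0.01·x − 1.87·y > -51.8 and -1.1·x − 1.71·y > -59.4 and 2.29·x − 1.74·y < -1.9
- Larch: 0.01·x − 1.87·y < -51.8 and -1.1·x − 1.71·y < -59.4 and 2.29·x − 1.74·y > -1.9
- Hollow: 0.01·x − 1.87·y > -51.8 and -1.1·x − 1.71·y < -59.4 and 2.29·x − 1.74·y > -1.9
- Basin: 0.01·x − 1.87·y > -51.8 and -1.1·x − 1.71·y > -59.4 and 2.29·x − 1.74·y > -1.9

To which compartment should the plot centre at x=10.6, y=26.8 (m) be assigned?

Spur

0.01·10.6 − 1.87·26.8 = -50.010, which is > -51.8
-1.1·10.6 − 1.71·26.8 = -57.488, which is > -59.4
2.29·10.6 − 1.74·26.8 = -22.358, which is < -1.9
This sign pattern matches Spur.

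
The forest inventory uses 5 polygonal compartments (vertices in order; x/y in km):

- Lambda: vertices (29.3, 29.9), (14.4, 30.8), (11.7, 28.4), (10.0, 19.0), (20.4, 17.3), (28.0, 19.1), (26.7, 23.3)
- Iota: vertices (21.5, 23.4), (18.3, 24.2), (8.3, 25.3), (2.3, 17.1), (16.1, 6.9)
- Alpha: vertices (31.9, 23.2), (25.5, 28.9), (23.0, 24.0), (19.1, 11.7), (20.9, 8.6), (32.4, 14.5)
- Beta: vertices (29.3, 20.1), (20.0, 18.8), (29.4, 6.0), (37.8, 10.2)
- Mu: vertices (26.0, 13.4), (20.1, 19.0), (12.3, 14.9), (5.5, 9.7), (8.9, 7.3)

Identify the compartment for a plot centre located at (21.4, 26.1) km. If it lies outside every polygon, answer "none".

Lambda

Cast a ray rightward from (21.4, 26.1). For each polygon, the edges (by vertex number in listed order) whose endpoints lie on opposite sides of y = 26.1, where each meets that height, and whether that is right or left of the point:
Lambda: 3–4 at x≈11.28 (left), 7–1 at x≈27.80 (right) → 1 crossing.
Iota: no edge straddles that height → 0 crossings.
Alpha: 1–2 at x≈28.64 (right), 2–3 at x≈24.07 (right) → 2 crossings.
Beta: no edge straddles that height → 0 crossings.
Mu: no edge straddles that height → 0 crossings.
Only Lambda has an odd count, so the point is inside Lambda.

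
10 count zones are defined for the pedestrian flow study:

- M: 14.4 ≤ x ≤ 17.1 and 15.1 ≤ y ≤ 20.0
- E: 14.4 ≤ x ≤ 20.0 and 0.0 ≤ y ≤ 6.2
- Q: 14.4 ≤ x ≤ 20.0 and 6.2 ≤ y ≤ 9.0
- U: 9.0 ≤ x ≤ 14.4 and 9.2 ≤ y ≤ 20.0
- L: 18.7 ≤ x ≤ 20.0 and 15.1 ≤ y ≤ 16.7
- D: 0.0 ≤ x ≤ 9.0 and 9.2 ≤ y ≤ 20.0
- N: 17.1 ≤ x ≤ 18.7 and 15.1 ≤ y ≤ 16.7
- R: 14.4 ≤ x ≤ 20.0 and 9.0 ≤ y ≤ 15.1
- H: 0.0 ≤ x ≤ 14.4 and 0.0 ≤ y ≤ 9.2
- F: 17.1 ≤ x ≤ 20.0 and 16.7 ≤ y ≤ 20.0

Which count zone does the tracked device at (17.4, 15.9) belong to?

N

The point has x = 17.4 and y = 15.9.
Only N satisfies 17.1 ≤ x ≤ 18.7 and 15.1 ≤ y ≤ 16.7.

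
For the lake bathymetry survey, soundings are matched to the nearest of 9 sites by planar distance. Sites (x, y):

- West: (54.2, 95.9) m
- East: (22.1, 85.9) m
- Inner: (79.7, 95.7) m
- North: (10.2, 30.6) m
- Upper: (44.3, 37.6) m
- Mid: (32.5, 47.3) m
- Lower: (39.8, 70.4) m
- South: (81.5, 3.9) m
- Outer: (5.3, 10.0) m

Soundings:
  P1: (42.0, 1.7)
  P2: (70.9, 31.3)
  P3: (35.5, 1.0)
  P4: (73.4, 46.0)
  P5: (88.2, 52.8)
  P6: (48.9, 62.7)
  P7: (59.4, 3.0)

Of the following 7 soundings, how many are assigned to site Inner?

1

P1 → Upper
P2 → Upper
P3 → Outer
P4 → Upper
P5 → Inner
P6 → Lower
P7 → South
1 of the 7 goes to Inner.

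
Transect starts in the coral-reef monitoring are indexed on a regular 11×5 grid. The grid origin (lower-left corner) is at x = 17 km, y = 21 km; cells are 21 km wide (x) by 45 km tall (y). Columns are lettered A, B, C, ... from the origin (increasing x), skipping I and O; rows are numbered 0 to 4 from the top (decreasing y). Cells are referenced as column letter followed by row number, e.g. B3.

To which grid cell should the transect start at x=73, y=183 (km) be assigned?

Column index: ⌊(73 − 17) / 21⌋ = ⌊2.667⌋ = 2 → column C
Row offset from origin: ⌊(183 − 21) / 45⌋ = ⌊3.600⌋ = 3 → row 1 (counted from top)

C1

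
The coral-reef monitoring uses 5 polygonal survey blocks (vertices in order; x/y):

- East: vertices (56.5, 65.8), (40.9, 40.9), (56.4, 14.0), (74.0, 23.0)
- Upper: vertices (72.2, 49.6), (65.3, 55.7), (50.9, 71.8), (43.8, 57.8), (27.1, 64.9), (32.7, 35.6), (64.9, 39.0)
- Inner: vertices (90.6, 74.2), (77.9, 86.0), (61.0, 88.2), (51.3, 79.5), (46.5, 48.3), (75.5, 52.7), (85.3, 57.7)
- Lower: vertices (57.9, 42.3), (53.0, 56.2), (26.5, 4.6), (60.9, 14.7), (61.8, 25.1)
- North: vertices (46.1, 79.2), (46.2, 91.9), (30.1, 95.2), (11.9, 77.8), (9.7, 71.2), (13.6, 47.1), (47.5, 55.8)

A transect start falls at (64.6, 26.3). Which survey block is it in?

Cast a ray rightward from (64.6, 26.3). For each polygon, the edges (by vertex number in listed order) whose endpoints lie on opposite sides of y = 26.3, where each meets that height, and whether that is right or left of the point:
East: 2–3 at x≈49.31 (left), 4–1 at x≈72.65 (right) → 1 crossing.
Upper: no edge straddles that height → 0 crossings.
Inner: no edge straddles that height → 0 crossings.
Lower: 2–3 at x≈37.64 (left), 5–1 at x≈61.53 (left) → 0 crossings.
North: no edge straddles that height → 0 crossings.
Only East has an odd count, so the point is inside East.

East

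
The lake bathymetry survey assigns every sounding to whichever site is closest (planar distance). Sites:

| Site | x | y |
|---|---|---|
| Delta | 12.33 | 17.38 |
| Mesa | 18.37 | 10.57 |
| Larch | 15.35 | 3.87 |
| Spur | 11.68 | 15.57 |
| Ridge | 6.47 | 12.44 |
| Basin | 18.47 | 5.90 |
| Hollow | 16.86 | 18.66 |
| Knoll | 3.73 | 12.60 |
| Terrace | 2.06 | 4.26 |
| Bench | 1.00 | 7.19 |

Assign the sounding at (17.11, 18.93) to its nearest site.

Hollow

Squared distances to each site:
Delta: 25.251; Mesa: 71.477; Larch: 229.901; Spur: 40.774; Ridge: 155.330; Basin: 171.630; Hollow: 0.135; Knoll: 219.093; Terrace: 441.711; Bench: 397.360.
Minimum at Hollow.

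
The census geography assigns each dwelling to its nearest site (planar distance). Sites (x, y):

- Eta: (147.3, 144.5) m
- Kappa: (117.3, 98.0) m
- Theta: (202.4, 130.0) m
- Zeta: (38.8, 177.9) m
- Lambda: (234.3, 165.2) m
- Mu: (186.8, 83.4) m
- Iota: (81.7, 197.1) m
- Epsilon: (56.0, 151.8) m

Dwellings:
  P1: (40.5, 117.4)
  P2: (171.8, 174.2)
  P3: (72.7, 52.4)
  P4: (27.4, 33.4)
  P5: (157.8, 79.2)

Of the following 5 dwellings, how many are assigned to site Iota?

P1 → Epsilon
P2 → Eta
P3 → Kappa
P4 → Kappa
P5 → Mu
0 of the 5 go to Iota.

0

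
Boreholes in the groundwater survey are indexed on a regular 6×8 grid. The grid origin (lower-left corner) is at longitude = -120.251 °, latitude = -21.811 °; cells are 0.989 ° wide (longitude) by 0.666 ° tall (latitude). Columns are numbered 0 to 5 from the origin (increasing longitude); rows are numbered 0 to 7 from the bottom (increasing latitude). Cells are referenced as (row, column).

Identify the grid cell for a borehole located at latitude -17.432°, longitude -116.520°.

Column index: ⌊(-116.520 − -120.251) / 0.989⌋ = ⌊3.772⌋ = 3
Row offset from origin: ⌊(-17.432 − -21.811) / 0.666⌋ = ⌊6.575⌋ = 6 → row 6

(6, 3)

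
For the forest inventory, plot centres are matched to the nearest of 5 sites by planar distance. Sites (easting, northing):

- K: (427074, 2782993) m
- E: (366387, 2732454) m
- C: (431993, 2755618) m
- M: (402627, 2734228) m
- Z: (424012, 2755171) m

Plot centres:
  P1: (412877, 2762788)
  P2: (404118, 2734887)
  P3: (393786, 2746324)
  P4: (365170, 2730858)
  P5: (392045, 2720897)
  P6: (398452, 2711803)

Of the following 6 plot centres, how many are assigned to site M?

4

P1 → Z
P2 → M
P3 → M
P4 → E
P5 → M
P6 → M
4 of the 6 go to M.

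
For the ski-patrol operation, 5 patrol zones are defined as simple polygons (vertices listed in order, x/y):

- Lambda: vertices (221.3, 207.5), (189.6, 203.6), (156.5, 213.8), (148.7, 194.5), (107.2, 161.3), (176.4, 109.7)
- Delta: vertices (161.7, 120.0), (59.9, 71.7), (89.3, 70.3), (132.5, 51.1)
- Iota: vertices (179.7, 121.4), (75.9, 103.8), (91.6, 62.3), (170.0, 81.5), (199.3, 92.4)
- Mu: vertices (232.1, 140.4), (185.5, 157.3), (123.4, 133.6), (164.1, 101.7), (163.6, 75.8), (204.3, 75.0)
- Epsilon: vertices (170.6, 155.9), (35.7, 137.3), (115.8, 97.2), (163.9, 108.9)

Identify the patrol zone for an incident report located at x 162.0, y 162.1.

Lambda

Cast a ray rightward from (162.0, 162.1). For each polygon, the edges (by vertex number in listed order) whose endpoints lie on opposite sides of y = 162.1, where each meets that height, and whether that is right or left of the point:
Lambda: 4–5 at x≈108.20 (left), 6–1 at x≈200.46 (right) → 1 crossing.
Delta: no edge straddles that height → 0 crossings.
Iota: no edge straddles that height → 0 crossings.
Mu: no edge straddles that height → 0 crossings.
Epsilon: no edge straddles that height → 0 crossings.
Only Lambda has an odd count, so the point is inside Lambda.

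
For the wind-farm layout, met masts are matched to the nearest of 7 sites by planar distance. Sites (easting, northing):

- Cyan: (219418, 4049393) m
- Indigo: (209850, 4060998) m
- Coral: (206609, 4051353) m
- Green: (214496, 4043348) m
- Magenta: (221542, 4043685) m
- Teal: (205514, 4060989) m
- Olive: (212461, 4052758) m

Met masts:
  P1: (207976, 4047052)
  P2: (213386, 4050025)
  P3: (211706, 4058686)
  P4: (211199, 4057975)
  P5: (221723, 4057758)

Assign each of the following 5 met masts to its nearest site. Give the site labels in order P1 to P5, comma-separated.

P1 → Coral (d²=20367290.00)
P2 → Olive (d²=8324914.00)
P3 → Indigo (d²=8790080.00)
P4 → Indigo (d²=10958330.00)
P5 → Cyan (d²=75286250.00)

Coral, Olive, Indigo, Indigo, Cyan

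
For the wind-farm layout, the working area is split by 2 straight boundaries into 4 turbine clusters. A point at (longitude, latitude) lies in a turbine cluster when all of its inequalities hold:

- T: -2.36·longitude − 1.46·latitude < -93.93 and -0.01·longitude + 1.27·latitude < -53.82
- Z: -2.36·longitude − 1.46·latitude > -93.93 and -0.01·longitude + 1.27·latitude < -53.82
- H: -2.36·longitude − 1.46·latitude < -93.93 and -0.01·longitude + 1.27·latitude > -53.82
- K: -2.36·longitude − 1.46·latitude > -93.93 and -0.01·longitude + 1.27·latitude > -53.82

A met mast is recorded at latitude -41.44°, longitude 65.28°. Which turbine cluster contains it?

-2.36·65.28 − 1.46·-41.44 = -93.558, which is > -93.93
-0.01·65.28 + 1.27·-41.44 = -53.282, which is > -53.82
This sign pattern matches K.

K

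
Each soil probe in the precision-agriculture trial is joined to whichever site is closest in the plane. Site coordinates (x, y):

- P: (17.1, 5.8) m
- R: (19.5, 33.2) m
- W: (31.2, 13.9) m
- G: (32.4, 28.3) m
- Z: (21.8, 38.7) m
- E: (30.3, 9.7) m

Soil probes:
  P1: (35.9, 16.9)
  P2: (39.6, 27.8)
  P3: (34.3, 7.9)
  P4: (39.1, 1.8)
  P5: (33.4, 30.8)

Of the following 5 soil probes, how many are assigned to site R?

P1 → W
P2 → G
P3 → E
P4 → E
P5 → G
0 of the 5 go to R.

0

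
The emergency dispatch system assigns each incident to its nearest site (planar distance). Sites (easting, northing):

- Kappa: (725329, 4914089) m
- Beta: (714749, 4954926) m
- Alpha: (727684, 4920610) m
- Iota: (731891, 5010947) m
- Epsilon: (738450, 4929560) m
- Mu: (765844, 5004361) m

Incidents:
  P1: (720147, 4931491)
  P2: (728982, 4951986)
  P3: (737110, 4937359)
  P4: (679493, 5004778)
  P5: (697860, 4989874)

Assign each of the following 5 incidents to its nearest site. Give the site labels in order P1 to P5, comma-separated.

Alpha, Beta, Epsilon, Iota, Beta

P1 → Alpha (d²=175202530.00)
P2 → Beta (d²=211221889.00)
P3 → Epsilon (d²=62620001.00)
P4 → Iota (d²=2783606965.00)
P5 → Beta (d²=1506601025.00)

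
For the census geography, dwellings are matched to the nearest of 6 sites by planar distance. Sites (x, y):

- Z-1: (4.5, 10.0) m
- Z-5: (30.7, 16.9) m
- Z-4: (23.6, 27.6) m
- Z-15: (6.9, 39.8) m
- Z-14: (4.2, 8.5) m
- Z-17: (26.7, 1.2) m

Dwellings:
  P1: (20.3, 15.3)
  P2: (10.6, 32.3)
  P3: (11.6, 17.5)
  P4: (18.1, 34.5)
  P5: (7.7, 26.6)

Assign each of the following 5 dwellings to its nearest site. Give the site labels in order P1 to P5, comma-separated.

Z-5, Z-15, Z-1, Z-4, Z-15

P1 → Z-5 (d²=110.72)
P2 → Z-15 (d²=69.94)
P3 → Z-1 (d²=106.66)
P4 → Z-4 (d²=77.86)
P5 → Z-15 (d²=174.88)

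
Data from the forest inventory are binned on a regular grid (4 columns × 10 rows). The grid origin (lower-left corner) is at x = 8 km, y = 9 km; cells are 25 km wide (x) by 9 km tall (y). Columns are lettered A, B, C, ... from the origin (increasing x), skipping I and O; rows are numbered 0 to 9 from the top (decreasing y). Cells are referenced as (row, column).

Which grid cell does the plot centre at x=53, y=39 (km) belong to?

(6, B)

Column index: ⌊(53 − 8) / 25⌋ = ⌊1.800⌋ = 1 → column B
Row offset from origin: ⌊(39 − 9) / 9⌋ = ⌊3.333⌋ = 3 → row 6 (counted from top)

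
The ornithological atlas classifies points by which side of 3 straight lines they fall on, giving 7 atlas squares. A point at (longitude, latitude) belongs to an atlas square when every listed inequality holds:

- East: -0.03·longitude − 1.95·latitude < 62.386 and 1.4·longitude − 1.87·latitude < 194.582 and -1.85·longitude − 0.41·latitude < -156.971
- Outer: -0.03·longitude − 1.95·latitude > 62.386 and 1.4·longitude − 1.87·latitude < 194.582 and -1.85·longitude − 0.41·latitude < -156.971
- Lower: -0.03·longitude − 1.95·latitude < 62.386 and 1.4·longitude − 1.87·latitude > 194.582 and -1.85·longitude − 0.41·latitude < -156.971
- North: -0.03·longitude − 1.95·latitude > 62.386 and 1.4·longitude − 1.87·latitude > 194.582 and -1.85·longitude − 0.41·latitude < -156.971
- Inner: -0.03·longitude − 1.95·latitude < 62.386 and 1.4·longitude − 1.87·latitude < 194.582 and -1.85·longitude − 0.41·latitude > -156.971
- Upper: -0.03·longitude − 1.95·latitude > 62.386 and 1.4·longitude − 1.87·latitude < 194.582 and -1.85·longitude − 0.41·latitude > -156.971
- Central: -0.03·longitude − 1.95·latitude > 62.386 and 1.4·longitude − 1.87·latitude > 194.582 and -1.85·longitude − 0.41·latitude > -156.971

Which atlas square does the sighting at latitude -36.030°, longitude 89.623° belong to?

-0.03·89.623 − 1.95·-36.030 = 67.570, which is > 62.386
1.4·89.623 − 1.87·-36.030 = 192.848, which is < 194.582
-1.85·89.623 − 0.41·-36.030 = -151.030, which is > -156.971
This sign pattern matches Upper.

Upper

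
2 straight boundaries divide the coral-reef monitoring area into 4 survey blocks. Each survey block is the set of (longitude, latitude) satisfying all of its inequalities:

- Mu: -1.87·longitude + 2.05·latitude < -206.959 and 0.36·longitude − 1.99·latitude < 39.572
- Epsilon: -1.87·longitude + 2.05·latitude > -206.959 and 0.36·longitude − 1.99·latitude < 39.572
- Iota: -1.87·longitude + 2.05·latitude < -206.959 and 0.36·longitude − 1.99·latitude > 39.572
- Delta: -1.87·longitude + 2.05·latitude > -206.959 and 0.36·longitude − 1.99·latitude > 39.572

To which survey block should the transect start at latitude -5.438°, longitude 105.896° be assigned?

Iota

-1.87·105.896 + 2.05·-5.438 = -209.173, which is < -206.959
0.36·105.896 − 1.99·-5.438 = 48.944, which is > 39.572
This sign pattern matches Iota.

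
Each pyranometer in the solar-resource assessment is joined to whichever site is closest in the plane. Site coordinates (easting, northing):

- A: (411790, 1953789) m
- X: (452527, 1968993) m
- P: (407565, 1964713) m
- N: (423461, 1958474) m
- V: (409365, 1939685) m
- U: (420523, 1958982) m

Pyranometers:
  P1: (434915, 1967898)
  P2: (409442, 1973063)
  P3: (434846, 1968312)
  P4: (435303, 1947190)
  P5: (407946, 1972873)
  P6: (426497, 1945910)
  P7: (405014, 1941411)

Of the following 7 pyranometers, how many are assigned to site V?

P1 → N
P2 → P
P3 → N
P4 → N
P5 → P
P6 → N
P7 → V
1 of the 7 goes to V.

1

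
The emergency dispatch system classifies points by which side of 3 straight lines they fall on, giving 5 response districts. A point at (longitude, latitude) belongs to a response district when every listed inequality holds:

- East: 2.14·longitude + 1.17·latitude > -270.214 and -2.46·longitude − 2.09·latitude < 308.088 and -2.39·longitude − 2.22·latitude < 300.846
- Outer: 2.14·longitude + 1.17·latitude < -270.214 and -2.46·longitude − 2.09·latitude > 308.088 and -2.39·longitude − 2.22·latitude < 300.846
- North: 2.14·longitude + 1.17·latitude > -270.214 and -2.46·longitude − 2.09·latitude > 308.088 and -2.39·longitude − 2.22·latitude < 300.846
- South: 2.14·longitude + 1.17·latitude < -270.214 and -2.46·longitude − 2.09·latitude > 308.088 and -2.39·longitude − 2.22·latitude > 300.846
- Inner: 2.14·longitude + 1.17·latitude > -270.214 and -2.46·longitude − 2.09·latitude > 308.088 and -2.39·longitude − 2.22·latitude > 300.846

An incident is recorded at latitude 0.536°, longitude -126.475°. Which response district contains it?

Inner

2.14·-126.475 + 1.17·0.536 = -270.029, which is > -270.214
-2.46·-126.475 − 2.09·0.536 = 310.008, which is > 308.088
-2.39·-126.475 − 2.22·0.536 = 301.085, which is > 300.846
This sign pattern matches Inner.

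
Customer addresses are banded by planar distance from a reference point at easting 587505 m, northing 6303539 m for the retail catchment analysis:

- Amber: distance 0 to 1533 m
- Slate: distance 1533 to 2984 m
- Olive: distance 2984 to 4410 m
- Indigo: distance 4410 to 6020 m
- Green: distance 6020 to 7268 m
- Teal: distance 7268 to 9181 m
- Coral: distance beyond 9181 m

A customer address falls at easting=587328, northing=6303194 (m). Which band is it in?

Amber

Distance = √((587328−587505)² + (6303194−6303539)²) = √(31329.000 + 119025.000) = 387.755 m.
0 ≤ 387.755 < 1533 → Amber.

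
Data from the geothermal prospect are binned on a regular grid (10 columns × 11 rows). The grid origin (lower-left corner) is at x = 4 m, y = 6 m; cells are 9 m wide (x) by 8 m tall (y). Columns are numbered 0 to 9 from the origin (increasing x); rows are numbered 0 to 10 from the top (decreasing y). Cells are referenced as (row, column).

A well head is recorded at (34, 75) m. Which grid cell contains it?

(2, 3)

Column index: ⌊(34 − 4) / 9⌋ = ⌊3.333⌋ = 3
Row offset from origin: ⌊(75 − 6) / 8⌋ = ⌊8.625⌋ = 8 → row 2 (counted from top)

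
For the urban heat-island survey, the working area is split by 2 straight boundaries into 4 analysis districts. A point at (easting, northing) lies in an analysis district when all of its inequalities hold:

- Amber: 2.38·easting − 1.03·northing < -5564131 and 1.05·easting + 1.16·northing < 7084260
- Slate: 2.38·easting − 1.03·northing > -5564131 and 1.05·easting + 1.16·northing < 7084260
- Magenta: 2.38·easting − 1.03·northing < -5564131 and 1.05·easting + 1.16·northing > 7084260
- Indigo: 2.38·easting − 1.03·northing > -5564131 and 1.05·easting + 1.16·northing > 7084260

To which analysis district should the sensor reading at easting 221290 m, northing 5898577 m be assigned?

2.38·221290 − 1.03·5898577 = -5548864.110, which is > -5564131
1.05·221290 + 1.16·5898577 = 7074703.820, which is < 7084260
This sign pattern matches Slate.

Slate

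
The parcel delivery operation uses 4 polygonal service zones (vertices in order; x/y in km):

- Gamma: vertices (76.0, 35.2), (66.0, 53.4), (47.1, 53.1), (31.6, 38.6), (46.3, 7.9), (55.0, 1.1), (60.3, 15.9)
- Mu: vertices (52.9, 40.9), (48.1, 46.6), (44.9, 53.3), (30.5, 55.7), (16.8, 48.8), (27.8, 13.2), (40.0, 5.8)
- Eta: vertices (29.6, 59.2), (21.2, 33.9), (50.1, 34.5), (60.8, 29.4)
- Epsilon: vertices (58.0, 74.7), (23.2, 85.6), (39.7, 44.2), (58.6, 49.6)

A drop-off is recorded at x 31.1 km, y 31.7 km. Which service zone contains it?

Cast a ray rightward from (31.1, 31.7). For each polygon, the edges (by vertex number in listed order) whose endpoints lie on opposite sides of y = 31.7, where each meets that height, and whether that is right or left of the point:
Gamma: 4–5 at x≈34.90 (right), 7–1 at x≈73.15 (right) → 2 crossings.
Mu: 5–6 at x≈22.08 (left), 7–1 at x≈49.52 (right) → 1 crossing.
Eta: 3–4 at x≈55.97 (right), 4–1 at x≈58.39 (right) → 2 crossings.
Epsilon: no edge straddles that height → 0 crossings.
Only Mu has an odd count, so the point is inside Mu.

Mu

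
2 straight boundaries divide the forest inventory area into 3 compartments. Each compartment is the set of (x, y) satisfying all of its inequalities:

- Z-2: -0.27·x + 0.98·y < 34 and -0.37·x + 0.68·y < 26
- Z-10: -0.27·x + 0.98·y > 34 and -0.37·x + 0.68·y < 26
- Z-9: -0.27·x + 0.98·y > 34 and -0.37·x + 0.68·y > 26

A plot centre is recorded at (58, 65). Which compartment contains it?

-0.27·58 + 0.98·65 = 48.040, which is > 34
-0.37·58 + 0.68·65 = 22.740, which is < 26
This sign pattern matches Z-10.

Z-10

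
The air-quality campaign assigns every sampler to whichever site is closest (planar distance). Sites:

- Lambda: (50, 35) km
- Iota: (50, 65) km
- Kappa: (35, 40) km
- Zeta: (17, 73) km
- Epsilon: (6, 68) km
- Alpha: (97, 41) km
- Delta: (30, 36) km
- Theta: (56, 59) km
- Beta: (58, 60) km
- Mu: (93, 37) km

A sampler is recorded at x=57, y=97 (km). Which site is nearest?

Squared distances to each site:
Lambda: 3893.000; Iota: 1073.000; Kappa: 3733.000; Zeta: 2176.000; Epsilon: 3442.000; Alpha: 4736.000; Delta: 4450.000; Theta: 1445.000; Beta: 1370.000; Mu: 4896.000.
Minimum at Iota.

Iota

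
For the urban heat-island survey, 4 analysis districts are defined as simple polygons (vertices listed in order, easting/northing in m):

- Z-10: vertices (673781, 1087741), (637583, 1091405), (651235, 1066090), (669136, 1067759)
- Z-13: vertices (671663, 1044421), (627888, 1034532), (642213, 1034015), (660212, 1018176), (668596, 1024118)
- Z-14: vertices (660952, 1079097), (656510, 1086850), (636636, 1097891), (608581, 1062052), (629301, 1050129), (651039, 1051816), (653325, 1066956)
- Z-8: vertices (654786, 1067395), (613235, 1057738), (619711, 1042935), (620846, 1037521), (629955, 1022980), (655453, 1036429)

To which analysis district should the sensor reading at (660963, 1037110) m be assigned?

Cast a ray rightward from (660963, 1037110). For each polygon, the edges (by vertex number in listed order) whose endpoints lie on opposite sides of northing = 1037110, where each meets that height, and whether that is right or left of the point:
Z-10: no edge straddles that height → 0 crossings.
Z-13: 1–2 at easting≈639299.9 (left), 5–1 at easting≈670558.6 (right) → 1 crossing.
Z-14: no edge straddles that height → 0 crossings.
Z-8: 4–5 at easting≈621103.5 (left), 6–1 at easting≈655438.3 (left) → 0 crossings.
Only Z-13 has an odd count, so the point is inside Z-13.

Z-13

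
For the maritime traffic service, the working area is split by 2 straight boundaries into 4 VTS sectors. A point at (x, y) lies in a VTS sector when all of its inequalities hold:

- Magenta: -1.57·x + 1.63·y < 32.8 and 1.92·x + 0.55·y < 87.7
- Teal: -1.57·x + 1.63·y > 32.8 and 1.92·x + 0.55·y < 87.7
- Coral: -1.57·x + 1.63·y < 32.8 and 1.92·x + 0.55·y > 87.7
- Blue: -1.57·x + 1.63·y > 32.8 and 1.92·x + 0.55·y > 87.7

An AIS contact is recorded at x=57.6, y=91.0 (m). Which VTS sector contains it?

-1.57·57.6 + 1.63·91.0 = 57.898, which is > 32.8
1.92·57.6 + 0.55·91.0 = 160.642, which is > 87.7
This sign pattern matches Blue.

Blue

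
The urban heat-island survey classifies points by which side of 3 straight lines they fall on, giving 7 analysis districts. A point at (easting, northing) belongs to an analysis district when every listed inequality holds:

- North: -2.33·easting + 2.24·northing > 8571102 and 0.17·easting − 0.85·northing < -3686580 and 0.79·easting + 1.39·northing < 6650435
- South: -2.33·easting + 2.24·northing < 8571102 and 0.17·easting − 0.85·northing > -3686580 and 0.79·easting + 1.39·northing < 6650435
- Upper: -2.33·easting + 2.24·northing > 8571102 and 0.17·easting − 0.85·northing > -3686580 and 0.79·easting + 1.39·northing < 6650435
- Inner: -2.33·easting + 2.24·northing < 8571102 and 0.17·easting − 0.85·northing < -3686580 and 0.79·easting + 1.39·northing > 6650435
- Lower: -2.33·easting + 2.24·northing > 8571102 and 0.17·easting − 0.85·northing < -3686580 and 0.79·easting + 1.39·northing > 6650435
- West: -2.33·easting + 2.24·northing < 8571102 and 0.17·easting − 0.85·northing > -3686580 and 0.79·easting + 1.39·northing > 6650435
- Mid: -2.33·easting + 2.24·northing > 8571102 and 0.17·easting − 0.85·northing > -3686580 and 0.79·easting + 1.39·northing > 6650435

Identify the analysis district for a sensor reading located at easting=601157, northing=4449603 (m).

West

-2.33·601157 + 2.24·4449603 = 8566414.910, which is < 8571102
0.17·601157 − 0.85·4449603 = -3679965.860, which is > -3686580
0.79·601157 + 1.39·4449603 = 6659862.200, which is > 6650435
This sign pattern matches West.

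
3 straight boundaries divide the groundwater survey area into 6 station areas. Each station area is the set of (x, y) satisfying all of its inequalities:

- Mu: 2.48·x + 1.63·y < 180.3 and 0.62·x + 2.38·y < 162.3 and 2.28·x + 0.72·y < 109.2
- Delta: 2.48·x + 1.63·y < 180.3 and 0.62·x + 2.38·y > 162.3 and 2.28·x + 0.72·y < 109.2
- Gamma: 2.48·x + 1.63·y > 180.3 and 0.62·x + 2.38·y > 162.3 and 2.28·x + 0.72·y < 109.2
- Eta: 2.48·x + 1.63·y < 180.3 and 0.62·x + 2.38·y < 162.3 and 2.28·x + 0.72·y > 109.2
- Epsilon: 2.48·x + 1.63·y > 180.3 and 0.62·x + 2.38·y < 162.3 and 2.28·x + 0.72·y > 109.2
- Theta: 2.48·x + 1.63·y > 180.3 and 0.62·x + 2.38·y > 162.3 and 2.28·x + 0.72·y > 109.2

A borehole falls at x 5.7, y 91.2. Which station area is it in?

Delta

2.48·5.7 + 1.63·91.2 = 162.792, which is < 180.3
0.62·5.7 + 2.38·91.2 = 220.590, which is > 162.3
2.28·5.7 + 0.72·91.2 = 78.660, which is < 109.2
This sign pattern matches Delta.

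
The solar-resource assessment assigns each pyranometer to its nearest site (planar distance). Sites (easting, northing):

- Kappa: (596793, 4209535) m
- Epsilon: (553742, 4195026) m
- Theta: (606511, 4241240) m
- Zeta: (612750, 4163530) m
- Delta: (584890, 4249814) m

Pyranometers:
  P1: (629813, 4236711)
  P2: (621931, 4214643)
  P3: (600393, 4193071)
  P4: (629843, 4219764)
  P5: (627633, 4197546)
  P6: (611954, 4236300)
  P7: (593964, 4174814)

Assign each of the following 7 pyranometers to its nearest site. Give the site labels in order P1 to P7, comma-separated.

P1 → Theta (d²=563495045.00)
P2 → Kappa (d²=658010708.00)
P3 → Kappa (d²=284023296.00)
P4 → Theta (d²=1005600800.00)
P5 → Kappa (d²=1094841721.00)
P6 → Theta (d²=54029849.00)
P7 → Zeta (d²=480242452.00)

Theta, Kappa, Kappa, Theta, Kappa, Theta, Zeta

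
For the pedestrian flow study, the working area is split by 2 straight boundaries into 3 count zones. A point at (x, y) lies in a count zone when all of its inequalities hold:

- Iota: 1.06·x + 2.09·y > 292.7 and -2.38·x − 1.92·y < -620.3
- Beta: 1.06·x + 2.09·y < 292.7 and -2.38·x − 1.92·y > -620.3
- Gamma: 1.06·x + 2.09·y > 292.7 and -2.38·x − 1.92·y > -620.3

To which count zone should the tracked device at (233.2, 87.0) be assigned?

1.06·233.2 + 2.09·87.0 = 429.022, which is > 292.7
-2.38·233.2 − 1.92·87.0 = -722.056, which is < -620.3
This sign pattern matches Iota.

Iota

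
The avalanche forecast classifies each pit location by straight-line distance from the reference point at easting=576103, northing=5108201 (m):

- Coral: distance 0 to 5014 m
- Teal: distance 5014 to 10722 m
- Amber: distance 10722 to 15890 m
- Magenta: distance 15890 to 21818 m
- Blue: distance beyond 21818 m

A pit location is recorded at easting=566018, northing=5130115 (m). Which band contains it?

Distance = √((566018−576103)² + (5130115−5108201)²) = √(101707225.000 + 480223396.000) = 24123.238 m.
21818 ≤ 24123.238 < ∞ → Blue.

Blue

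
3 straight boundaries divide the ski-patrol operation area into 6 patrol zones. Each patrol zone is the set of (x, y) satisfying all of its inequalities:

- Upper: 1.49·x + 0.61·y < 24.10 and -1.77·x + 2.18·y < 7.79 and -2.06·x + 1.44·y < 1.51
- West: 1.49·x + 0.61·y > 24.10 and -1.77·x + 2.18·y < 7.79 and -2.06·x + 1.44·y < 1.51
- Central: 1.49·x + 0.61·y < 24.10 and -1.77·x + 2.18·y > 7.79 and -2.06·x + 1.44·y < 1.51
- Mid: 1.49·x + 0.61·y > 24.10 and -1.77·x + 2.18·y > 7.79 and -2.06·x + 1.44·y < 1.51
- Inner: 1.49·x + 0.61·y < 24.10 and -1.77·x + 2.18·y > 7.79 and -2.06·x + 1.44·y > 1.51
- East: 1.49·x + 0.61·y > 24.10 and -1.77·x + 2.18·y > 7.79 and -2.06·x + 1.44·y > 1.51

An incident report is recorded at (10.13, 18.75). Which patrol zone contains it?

East

1.49·10.13 + 0.61·18.75 = 26.531, which is > 24.10
-1.77·10.13 + 2.18·18.75 = 22.945, which is > 7.79
-2.06·10.13 + 1.44·18.75 = 6.132, which is > 1.51
This sign pattern matches East.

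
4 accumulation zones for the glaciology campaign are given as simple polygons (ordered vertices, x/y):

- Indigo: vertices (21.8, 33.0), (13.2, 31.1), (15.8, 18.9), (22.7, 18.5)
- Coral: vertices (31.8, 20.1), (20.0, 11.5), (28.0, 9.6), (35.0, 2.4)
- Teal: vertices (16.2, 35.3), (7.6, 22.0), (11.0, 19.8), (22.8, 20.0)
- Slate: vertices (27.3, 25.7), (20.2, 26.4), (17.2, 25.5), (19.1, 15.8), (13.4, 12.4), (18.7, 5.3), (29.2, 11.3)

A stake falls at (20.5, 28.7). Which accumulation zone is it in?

Cast a ray rightward from (20.5, 28.7). For each polygon, the edges (by vertex number in listed order) whose endpoints lie on opposite sides of y = 28.7, where each meets that height, and whether that is right or left of the point:
Indigo: 2–3 at x≈13.71 (left), 4–1 at x≈22.07 (right) → 1 crossing.
Coral: no edge straddles that height → 0 crossings.
Teal: 1–2 at x≈11.93 (left), 4–1 at x≈19.05 (left) → 0 crossings.
Slate: no edge straddles that height → 0 crossings.
Only Indigo has an odd count, so the point is inside Indigo.

Indigo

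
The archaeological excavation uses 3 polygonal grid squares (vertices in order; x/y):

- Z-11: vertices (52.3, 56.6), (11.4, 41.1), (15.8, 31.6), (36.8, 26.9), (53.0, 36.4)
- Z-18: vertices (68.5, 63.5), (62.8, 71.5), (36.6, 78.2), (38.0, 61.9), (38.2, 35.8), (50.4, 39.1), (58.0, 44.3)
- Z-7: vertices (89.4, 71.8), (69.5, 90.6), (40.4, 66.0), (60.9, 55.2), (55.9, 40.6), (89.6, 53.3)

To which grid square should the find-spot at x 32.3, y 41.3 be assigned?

Z-11

Cast a ray rightward from (32.3, 41.3). For each polygon, the edges (by vertex number in listed order) whose endpoints lie on opposite sides of y = 41.3, where each meets that height, and whether that is right or left of the point:
Z-11: 1–2 at x≈11.93 (left), 5–1 at x≈52.83 (right) → 1 crossing.
Z-18: 4–5 at x≈38.16 (right), 6–7 at x≈53.62 (right) → 2 crossings.
Z-7: 4–5 at x≈56.14 (right), 5–6 at x≈57.76 (right) → 2 crossings.
Only Z-11 has an odd count, so the point is inside Z-11.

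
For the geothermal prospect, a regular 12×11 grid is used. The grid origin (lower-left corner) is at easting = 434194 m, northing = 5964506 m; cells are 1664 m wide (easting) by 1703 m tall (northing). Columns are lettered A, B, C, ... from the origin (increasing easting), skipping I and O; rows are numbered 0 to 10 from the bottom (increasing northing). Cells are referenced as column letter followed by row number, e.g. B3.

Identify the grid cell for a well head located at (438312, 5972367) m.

Column index: ⌊(438312 − 434194) / 1664⌋ = ⌊2.475⌋ = 2 → column C
Row offset from origin: ⌊(5972367 − 5964506) / 1703⌋ = ⌊4.616⌋ = 4 → row 4

C4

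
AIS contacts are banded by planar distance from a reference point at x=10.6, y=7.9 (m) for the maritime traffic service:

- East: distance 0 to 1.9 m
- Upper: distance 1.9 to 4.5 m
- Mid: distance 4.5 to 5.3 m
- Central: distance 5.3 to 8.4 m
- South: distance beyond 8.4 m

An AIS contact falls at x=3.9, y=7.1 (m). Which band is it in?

Distance = √((3.9−10.6)² + (7.1−7.9)²) = √(44.890 + 0.640) = 6.748 m.
5.3 ≤ 6.748 < 8.4 → Central.

Central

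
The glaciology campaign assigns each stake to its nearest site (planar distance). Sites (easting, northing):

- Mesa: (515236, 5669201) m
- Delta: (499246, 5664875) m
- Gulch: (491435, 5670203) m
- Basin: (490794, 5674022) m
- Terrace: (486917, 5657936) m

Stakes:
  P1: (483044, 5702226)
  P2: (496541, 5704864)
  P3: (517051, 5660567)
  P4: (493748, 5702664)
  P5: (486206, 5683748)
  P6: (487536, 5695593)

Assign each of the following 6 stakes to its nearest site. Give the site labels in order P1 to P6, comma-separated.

Basin, Basin, Mesa, Basin, Basin, Basin

P1 → Basin (d²=855528116.00)
P2 → Basin (d²=984256973.00)
P3 → Mesa (d²=77840181.00)
P4 → Basin (d²=829090280.00)
P5 → Basin (d²=115644820.00)
P6 → Basin (d²=475922605.00)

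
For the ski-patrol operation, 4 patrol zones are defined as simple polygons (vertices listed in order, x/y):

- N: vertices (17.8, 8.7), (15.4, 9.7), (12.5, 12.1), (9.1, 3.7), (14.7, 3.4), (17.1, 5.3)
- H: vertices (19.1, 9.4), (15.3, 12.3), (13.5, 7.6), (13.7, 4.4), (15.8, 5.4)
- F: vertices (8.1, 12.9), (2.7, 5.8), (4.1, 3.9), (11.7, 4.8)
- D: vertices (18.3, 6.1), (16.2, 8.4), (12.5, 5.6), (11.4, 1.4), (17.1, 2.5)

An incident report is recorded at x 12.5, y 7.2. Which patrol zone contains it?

Cast a ray rightward from (12.5, 7.2). For each polygon, the edges (by vertex number in listed order) whose endpoints lie on opposite sides of y = 7.2, where each meets that height, and whether that is right or left of the point:
N: 3–4 at x≈10.52 (left), 6–1 at x≈17.49 (right) → 1 crossing.
H: 3–4 at x≈13.53 (right), 5–1 at x≈17.29 (right) → 2 crossings.
F: 1–2 at x≈3.76 (left), 4–1 at x≈10.63 (left) → 0 crossings.
D: 1–2 at x≈17.30 (right), 2–3 at x≈14.61 (right) → 2 crossings.
Only N has an odd count, so the point is inside N.

N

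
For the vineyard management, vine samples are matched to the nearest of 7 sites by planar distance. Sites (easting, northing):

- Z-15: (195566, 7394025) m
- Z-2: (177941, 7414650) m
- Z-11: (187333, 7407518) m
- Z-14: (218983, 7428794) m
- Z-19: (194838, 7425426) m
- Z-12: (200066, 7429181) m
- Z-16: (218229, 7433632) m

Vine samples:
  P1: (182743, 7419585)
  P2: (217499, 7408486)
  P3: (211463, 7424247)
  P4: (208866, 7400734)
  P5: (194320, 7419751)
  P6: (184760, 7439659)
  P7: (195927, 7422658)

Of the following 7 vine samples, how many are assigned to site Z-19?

P1 → Z-2
P2 → Z-14
P3 → Z-14
P4 → Z-15
P5 → Z-19
P6 → Z-19
P7 → Z-19
3 of the 7 go to Z-19.

3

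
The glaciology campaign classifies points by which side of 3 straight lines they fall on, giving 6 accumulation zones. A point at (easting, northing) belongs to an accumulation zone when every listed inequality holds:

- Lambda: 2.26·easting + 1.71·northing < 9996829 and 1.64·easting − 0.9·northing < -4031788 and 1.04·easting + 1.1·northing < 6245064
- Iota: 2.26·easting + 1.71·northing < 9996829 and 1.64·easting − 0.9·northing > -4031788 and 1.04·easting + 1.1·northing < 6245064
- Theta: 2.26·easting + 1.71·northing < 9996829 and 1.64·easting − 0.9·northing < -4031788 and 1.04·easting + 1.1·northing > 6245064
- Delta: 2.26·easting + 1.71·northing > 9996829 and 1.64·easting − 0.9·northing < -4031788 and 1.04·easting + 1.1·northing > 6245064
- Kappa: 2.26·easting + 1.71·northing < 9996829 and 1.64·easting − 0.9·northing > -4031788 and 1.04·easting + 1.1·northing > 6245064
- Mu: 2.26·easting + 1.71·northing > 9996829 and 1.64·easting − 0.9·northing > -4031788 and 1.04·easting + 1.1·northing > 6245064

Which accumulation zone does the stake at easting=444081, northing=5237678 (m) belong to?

Iota

2.26·444081 + 1.71·5237678 = 9960052.440, which is < 9996829
1.64·444081 − 0.9·5237678 = -3985617.360, which is > -4031788
1.04·444081 + 1.1·5237678 = 6223290.040, which is < 6245064
This sign pattern matches Iota.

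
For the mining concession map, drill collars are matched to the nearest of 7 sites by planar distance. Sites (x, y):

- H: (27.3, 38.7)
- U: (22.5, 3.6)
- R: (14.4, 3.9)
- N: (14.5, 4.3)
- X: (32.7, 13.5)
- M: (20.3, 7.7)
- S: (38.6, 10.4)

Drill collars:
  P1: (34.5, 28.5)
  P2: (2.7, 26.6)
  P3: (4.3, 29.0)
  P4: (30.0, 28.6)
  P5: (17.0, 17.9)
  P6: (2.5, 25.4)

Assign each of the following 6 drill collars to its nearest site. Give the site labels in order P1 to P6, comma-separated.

H, N, H, H, M, N

P1 → H (d²=155.88)
P2 → N (d²=636.53)
P3 → H (d²=623.09)
P4 → H (d²=109.30)
P5 → M (d²=114.93)
P6 → N (d²=589.21)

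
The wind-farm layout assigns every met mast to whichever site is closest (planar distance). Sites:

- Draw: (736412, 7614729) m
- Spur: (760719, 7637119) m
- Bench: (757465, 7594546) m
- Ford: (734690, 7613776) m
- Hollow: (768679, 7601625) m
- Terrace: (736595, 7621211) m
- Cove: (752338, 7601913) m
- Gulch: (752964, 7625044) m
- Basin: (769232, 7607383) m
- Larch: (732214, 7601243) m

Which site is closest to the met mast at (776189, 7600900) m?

Squared distances to each site:
Draw: 1773450970.000; Spur: 1551136861.000; Bench: 390961492.000; Ford: 1887958377.000; Hollow: 56925725.000; Terrace: 1980221557.000; Cove: 569896370.000; Gulch: 1122333361.000; Basin: 90429138.000; Larch: 1933918274.000.
Minimum at Hollow.

Hollow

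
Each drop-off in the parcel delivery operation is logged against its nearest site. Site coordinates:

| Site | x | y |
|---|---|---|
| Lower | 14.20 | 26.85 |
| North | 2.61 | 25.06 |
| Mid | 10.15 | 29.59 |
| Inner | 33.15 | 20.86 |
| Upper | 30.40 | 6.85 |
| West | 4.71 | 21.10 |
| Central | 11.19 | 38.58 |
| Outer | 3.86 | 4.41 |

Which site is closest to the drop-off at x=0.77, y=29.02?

North

Squared distances to each site:
Lower: 185.074; North: 19.067; Mid: 88.309; Inner: 1115.050; Upper: 1369.446; West: 78.250; Central: 199.970; Outer: 615.200.
Minimum at North.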